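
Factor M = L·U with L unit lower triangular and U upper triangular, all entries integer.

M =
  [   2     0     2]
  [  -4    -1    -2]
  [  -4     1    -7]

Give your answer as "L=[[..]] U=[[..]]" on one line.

L=[[1,0,0],[-2,1,0],[-2,-1,1]] U=[[2,0,2],[0,-1,2],[0,0,-1]]

  r1 -= -2·r0 → [0,-1,2]
  r2 -= -2·r0 → [0,1,-3]
  r2 -= -1·r1 → [0,0,-1]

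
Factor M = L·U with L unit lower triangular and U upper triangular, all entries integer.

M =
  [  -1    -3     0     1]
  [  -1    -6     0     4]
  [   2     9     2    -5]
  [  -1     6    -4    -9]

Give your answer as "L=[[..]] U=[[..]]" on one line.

L=[[1,0,0,0],[1,1,0,0],[-2,-1,1,0],[1,-3,-2,1]] U=[[-1,-3,0,1],[0,-3,0,3],[0,0,2,0],[0,0,0,-1]]

  R1 -= 1·R0 → [0,-3,0,3]
  R2 -= -2·R0 → [0,3,2,-3]
  R3 -= 1·R0 → [0,9,-4,-10]
  R2 -= -1·R1 → [0,0,2,0]
  R3 -= -3·R1 → [0,0,-4,-1]
  R3 -= -2·R2 → [0,0,0,-1]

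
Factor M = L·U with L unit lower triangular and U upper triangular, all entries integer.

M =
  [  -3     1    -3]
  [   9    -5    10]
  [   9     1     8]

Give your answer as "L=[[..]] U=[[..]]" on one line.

L=[[1,0,0],[-3,1,0],[-3,-2,1]] U=[[-3,1,-3],[0,-2,1],[0,0,1]]

  row1 -= -3·row0 → [0,-2,1]
  row2 -= -3·row0 → [0,4,-1]
  row2 -= -2·row1 → [0,0,1]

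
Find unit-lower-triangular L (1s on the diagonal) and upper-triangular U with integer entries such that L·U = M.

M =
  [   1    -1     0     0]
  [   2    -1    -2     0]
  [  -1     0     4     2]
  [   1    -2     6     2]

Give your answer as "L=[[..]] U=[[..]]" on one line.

  r1 -= 2·r0 → [0,1,-2,0]
  r2 -= -1·r0 → [0,-1,4,2]
  r3 -= 1·r0 → [0,-1,6,2]
  r2 -= -1·r1 → [0,0,2,2]
  r3 -= -1·r1 → [0,0,4,2]
  r3 -= 2·r2 → [0,0,0,-2]

L=[[1,0,0,0],[2,1,0,0],[-1,-1,1,0],[1,-1,2,1]] U=[[1,-1,0,0],[0,1,-2,0],[0,0,2,2],[0,0,0,-2]]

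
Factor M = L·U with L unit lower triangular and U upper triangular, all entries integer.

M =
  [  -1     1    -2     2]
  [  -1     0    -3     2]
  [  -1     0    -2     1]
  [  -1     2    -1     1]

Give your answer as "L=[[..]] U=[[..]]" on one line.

  row1 -= 1·row0 → [0,-1,-1,0]
  row2 -= 1·row0 → [0,-1,0,-1]
  row3 -= 1·row0 → [0,1,1,-1]
  row2 -= 1·row1 → [0,0,1,-1]
  row3 -= -1·row1 → [0,0,0,-1]
  row3 -= 0·row2 → [0,0,0,-1]

L=[[1,0,0,0],[1,1,0,0],[1,1,1,0],[1,-1,0,1]] U=[[-1,1,-2,2],[0,-1,-1,0],[0,0,1,-1],[0,0,0,-1]]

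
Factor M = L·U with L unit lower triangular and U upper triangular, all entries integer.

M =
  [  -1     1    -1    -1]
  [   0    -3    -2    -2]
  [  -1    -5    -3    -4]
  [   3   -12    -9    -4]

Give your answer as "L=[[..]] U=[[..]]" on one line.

  R1 -= 0·R0 → [0,-3,-2,-2]
  R2 -= 1·R0 → [0,-6,-2,-3]
  R3 -= -3·R0 → [0,-9,-12,-7]
  R2 -= 2·R1 → [0,0,2,1]
  R3 -= 3·R1 → [0,0,-6,-1]
  R3 -= -3·R2 → [0,0,0,2]

L=[[1,0,0,0],[0,1,0,0],[1,2,1,0],[-3,3,-3,1]] U=[[-1,1,-1,-1],[0,-3,-2,-2],[0,0,2,1],[0,0,0,2]]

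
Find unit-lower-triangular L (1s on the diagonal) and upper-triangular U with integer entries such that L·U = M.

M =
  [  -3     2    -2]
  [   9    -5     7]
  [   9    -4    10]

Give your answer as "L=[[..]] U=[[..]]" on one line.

  r1 -= -3·r0 → [0,1,1]
  r2 -= -3·r0 → [0,2,4]
  r2 -= 2·r1 → [0,0,2]

L=[[1,0,0],[-3,1,0],[-3,2,1]] U=[[-3,2,-2],[0,1,1],[0,0,2]]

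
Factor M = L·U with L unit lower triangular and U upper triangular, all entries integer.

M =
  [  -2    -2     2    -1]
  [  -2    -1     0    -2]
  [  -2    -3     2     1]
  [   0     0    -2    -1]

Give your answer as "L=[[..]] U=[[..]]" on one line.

L=[[1,0,0,0],[1,1,0,0],[1,-1,1,0],[0,0,1,1]] U=[[-2,-2,2,-1],[0,1,-2,-1],[0,0,-2,1],[0,0,0,-2]]

  r1 -= 1·r0 → [0,1,-2,-1]
  r2 -= 1·r0 → [0,-1,0,2]
  r3 -= 0·r0 → [0,0,-2,-1]
  r2 -= -1·r1 → [0,0,-2,1]
  r3 -= 0·r1 → [0,0,-2,-1]
  r3 -= 1·r2 → [0,0,0,-2]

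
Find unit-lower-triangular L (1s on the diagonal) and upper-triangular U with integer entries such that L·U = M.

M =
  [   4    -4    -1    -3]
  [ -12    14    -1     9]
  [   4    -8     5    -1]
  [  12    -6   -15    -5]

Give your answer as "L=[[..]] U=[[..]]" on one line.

L=[[1,0,0,0],[-3,1,0,0],[1,-2,1,0],[3,3,0,1]] U=[[4,-4,-1,-3],[0,2,-4,0],[0,0,-2,2],[0,0,0,4]]

  row1 -= -3·row0 → [0,2,-4,0]
  row2 -= 1·row0 → [0,-4,6,2]
  row3 -= 3·row0 → [0,6,-12,4]
  row2 -= -2·row1 → [0,0,-2,2]
  row3 -= 3·row1 → [0,0,0,4]
  row3 -= 0·row2 → [0,0,0,4]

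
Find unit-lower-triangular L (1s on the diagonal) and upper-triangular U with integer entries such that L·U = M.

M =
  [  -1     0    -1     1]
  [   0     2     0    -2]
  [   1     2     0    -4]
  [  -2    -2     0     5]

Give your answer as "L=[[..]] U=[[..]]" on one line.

L=[[1,0,0,0],[0,1,0,0],[-1,1,1,0],[2,-1,-2,1]] U=[[-1,0,-1,1],[0,2,0,-2],[0,0,-1,-1],[0,0,0,-1]]

  r1 -= 0·r0 → [0,2,0,-2]
  r2 -= -1·r0 → [0,2,-1,-3]
  r3 -= 2·r0 → [0,-2,2,3]
  r2 -= 1·r1 → [0,0,-1,-1]
  r3 -= -1·r1 → [0,0,2,1]
  r3 -= -2·r2 → [0,0,0,-1]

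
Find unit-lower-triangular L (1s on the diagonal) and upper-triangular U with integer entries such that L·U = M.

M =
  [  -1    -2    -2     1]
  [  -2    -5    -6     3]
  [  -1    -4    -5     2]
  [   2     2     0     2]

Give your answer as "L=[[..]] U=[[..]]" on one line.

L=[[1,0,0,0],[2,1,0,0],[1,2,1,0],[-2,2,0,1]] U=[[-1,-2,-2,1],[0,-1,-2,1],[0,0,1,-1],[0,0,0,2]]

  R1 -= 2·R0 → [0,-1,-2,1]
  R2 -= 1·R0 → [0,-2,-3,1]
  R3 -= -2·R0 → [0,-2,-4,4]
  R2 -= 2·R1 → [0,0,1,-1]
  R3 -= 2·R1 → [0,0,0,2]
  R3 -= 0·R2 → [0,0,0,2]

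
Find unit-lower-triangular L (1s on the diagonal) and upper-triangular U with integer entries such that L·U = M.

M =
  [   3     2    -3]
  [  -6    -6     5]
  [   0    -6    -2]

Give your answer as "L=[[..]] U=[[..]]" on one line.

L=[[1,0,0],[-2,1,0],[0,3,1]] U=[[3,2,-3],[0,-2,-1],[0,0,1]]

  r1 -= -2·r0 → [0,-2,-1]
  r2 -= 0·r0 → [0,-6,-2]
  r2 -= 3·r1 → [0,0,1]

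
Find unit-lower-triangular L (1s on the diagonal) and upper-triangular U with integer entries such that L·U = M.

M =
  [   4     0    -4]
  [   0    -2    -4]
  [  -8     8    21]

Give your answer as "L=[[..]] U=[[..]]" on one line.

L=[[1,0,0],[0,1,0],[-2,-4,1]] U=[[4,0,-4],[0,-2,-4],[0,0,-3]]

  r1 -= 0·r0 → [0,-2,-4]
  r2 -= -2·r0 → [0,8,13]
  r2 -= -4·r1 → [0,0,-3]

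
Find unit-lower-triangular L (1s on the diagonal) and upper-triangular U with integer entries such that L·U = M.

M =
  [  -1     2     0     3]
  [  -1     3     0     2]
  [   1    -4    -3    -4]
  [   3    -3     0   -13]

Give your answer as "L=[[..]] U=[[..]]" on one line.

L=[[1,0,0,0],[1,1,0,0],[-1,-2,1,0],[-3,3,0,1]] U=[[-1,2,0,3],[0,1,0,-1],[0,0,-3,-3],[0,0,0,-1]]

  R1 -= 1·R0 → [0,1,0,-1]
  R2 -= -1·R0 → [0,-2,-3,-1]
  R3 -= -3·R0 → [0,3,0,-4]
  R2 -= -2·R1 → [0,0,-3,-3]
  R3 -= 3·R1 → [0,0,0,-1]
  R3 -= 0·R2 → [0,0,0,-1]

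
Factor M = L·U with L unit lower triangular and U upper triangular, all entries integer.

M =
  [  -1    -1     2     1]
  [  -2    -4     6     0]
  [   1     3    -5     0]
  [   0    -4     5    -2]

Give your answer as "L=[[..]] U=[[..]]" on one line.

  row1 -= 2·row0 → [0,-2,2,-2]
  row2 -= -1·row0 → [0,2,-3,1]
  row3 -= 0·row0 → [0,-4,5,-2]
  row2 -= -1·row1 → [0,0,-1,-1]
  row3 -= 2·row1 → [0,0,1,2]
  row3 -= -1·row2 → [0,0,0,1]

L=[[1,0,0,0],[2,1,0,0],[-1,-1,1,0],[0,2,-1,1]] U=[[-1,-1,2,1],[0,-2,2,-2],[0,0,-1,-1],[0,0,0,1]]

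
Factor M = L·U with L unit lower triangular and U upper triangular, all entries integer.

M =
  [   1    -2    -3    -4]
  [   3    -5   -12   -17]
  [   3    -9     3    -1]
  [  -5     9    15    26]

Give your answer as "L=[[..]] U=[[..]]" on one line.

  row1 -= 3·row0 → [0,1,-3,-5]
  row2 -= 3·row0 → [0,-3,12,11]
  row3 -= -5·row0 → [0,-1,0,6]
  row2 -= -3·row1 → [0,0,3,-4]
  row3 -= -1·row1 → [0,0,-3,1]
  row3 -= -1·row2 → [0,0,0,-3]

L=[[1,0,0,0],[3,1,0,0],[3,-3,1,0],[-5,-1,-1,1]] U=[[1,-2,-3,-4],[0,1,-3,-5],[0,0,3,-4],[0,0,0,-3]]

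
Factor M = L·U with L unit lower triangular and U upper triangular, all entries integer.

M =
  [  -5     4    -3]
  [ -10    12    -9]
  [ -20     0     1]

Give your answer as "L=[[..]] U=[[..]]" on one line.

  row1 -= 2·row0 → [0,4,-3]
  row2 -= 4·row0 → [0,-16,13]
  row2 -= -4·row1 → [0,0,1]

L=[[1,0,0],[2,1,0],[4,-4,1]] U=[[-5,4,-3],[0,4,-3],[0,0,1]]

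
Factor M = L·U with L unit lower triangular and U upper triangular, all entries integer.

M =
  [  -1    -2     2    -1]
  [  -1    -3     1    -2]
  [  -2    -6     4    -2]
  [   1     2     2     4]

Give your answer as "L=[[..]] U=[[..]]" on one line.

  row1 -= 1·row0 → [0,-1,-1,-1]
  row2 -= 2·row0 → [0,-2,0,0]
  row3 -= -1·row0 → [0,0,4,3]
  row2 -= 2·row1 → [0,0,2,2]
  row3 -= 0·row1 → [0,0,4,3]
  row3 -= 2·row2 → [0,0,0,-1]

L=[[1,0,0,0],[1,1,0,0],[2,2,1,0],[-1,0,2,1]] U=[[-1,-2,2,-1],[0,-1,-1,-1],[0,0,2,2],[0,0,0,-1]]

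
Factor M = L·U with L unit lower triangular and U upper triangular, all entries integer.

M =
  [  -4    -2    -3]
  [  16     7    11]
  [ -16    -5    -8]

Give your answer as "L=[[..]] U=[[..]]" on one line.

  row1 -= -4·row0 → [0,-1,-1]
  row2 -= 4·row0 → [0,3,4]
  row2 -= -3·row1 → [0,0,1]

L=[[1,0,0],[-4,1,0],[4,-3,1]] U=[[-4,-2,-3],[0,-1,-1],[0,0,1]]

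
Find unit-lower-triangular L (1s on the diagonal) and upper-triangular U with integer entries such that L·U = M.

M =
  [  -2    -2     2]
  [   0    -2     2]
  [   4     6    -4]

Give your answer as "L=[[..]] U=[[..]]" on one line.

  row1 -= 0·row0 → [0,-2,2]
  row2 -= -2·row0 → [0,2,0]
  row2 -= -1·row1 → [0,0,2]

L=[[1,0,0],[0,1,0],[-2,-1,1]] U=[[-2,-2,2],[0,-2,2],[0,0,2]]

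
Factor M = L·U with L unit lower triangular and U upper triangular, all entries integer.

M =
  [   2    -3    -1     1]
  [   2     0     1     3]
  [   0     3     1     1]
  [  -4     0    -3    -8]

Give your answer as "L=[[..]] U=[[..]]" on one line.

  r1 -= 1·r0 → [0,3,2,2]
  r2 -= 0·r0 → [0,3,1,1]
  r3 -= -2·r0 → [0,-6,-5,-6]
  r2 -= 1·r1 → [0,0,-1,-1]
  r3 -= -2·r1 → [0,0,-1,-2]
  r3 -= 1·r2 → [0,0,0,-1]

L=[[1,0,0,0],[1,1,0,0],[0,1,1,0],[-2,-2,1,1]] U=[[2,-3,-1,1],[0,3,2,2],[0,0,-1,-1],[0,0,0,-1]]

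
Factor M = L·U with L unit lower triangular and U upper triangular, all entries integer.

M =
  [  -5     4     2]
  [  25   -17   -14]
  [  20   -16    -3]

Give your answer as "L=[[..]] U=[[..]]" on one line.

L=[[1,0,0],[-5,1,0],[-4,0,1]] U=[[-5,4,2],[0,3,-4],[0,0,5]]

  r1 -= -5·r0 → [0,3,-4]
  r2 -= -4·r0 → [0,0,5]
  r2 -= 0·r1 → [0,0,5]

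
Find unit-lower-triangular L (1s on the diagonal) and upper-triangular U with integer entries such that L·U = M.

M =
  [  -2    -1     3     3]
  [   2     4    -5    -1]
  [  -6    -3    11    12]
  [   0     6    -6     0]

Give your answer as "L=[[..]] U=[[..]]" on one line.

  row1 -= -1·row0 → [0,3,-2,2]
  row2 -= 3·row0 → [0,0,2,3]
  row3 -= 0·row0 → [0,6,-6,0]
  row2 -= 0·row1 → [0,0,2,3]
  row3 -= 2·row1 → [0,0,-2,-4]
  row3 -= -1·row2 → [0,0,0,-1]

L=[[1,0,0,0],[-1,1,0,0],[3,0,1,0],[0,2,-1,1]] U=[[-2,-1,3,3],[0,3,-2,2],[0,0,2,3],[0,0,0,-1]]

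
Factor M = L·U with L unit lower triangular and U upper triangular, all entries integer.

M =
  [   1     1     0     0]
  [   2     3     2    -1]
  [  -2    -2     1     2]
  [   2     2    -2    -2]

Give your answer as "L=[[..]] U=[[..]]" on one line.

  row1 -= 2·row0 → [0,1,2,-1]
  row2 -= -2·row0 → [0,0,1,2]
  row3 -= 2·row0 → [0,0,-2,-2]
  row2 -= 0·row1 → [0,0,1,2]
  row3 -= 0·row1 → [0,0,-2,-2]
  row3 -= -2·row2 → [0,0,0,2]

L=[[1,0,0,0],[2,1,0,0],[-2,0,1,0],[2,0,-2,1]] U=[[1,1,0,0],[0,1,2,-1],[0,0,1,2],[0,0,0,2]]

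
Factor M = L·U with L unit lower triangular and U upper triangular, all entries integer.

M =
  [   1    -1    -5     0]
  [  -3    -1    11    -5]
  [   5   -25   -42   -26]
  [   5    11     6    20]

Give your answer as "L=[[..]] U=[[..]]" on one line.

L=[[1,0,0,0],[-3,1,0,0],[5,5,1,0],[5,-4,5,1]] U=[[1,-1,-5,0],[0,-4,-4,-5],[0,0,3,-1],[0,0,0,5]]

  r1 -= -3·r0 → [0,-4,-4,-5]
  r2 -= 5·r0 → [0,-20,-17,-26]
  r3 -= 5·r0 → [0,16,31,20]
  r2 -= 5·r1 → [0,0,3,-1]
  r3 -= -4·r1 → [0,0,15,0]
  r3 -= 5·r2 → [0,0,0,5]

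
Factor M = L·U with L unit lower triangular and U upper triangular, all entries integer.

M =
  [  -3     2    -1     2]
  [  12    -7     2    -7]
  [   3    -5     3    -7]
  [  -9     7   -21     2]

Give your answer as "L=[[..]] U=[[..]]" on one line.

L=[[1,0,0,0],[-4,1,0,0],[-1,-3,1,0],[3,1,4,1]] U=[[-3,2,-1,2],[0,1,-2,1],[0,0,-4,-2],[0,0,0,3]]

  R1 -= -4·R0 → [0,1,-2,1]
  R2 -= -1·R0 → [0,-3,2,-5]
  R3 -= 3·R0 → [0,1,-18,-4]
  R2 -= -3·R1 → [0,0,-4,-2]
  R3 -= 1·R1 → [0,0,-16,-5]
  R3 -= 4·R2 → [0,0,0,3]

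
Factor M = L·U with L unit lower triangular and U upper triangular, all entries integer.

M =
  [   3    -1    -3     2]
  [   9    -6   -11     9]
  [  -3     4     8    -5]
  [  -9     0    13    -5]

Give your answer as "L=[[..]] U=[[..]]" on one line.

  r1 -= 3·r0 → [0,-3,-2,3]
  r2 -= -1·r0 → [0,3,5,-3]
  r3 -= -3·r0 → [0,-3,4,1]
  r2 -= -1·r1 → [0,0,3,0]
  r3 -= 1·r1 → [0,0,6,-2]
  r3 -= 2·r2 → [0,0,0,-2]

L=[[1,0,0,0],[3,1,0,0],[-1,-1,1,0],[-3,1,2,1]] U=[[3,-1,-3,2],[0,-3,-2,3],[0,0,3,0],[0,0,0,-2]]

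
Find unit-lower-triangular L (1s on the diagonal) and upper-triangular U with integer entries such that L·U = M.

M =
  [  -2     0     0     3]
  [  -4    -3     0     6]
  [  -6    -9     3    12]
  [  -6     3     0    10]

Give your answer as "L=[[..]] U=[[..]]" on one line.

L=[[1,0,0,0],[2,1,0,0],[3,3,1,0],[3,-1,0,1]] U=[[-2,0,0,3],[0,-3,0,0],[0,0,3,3],[0,0,0,1]]

  r1 -= 2·r0 → [0,-3,0,0]
  r2 -= 3·r0 → [0,-9,3,3]
  r3 -= 3·r0 → [0,3,0,1]
  r2 -= 3·r1 → [0,0,3,3]
  r3 -= -1·r1 → [0,0,0,1]
  r3 -= 0·r2 → [0,0,0,1]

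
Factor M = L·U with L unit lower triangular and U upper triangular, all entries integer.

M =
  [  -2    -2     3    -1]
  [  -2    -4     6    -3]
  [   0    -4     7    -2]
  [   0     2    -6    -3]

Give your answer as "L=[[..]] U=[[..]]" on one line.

  r1 -= 1·r0 → [0,-2,3,-2]
  r2 -= 0·r0 → [0,-4,7,-2]
  r3 -= 0·r0 → [0,2,-6,-3]
  r2 -= 2·r1 → [0,0,1,2]
  r3 -= -1·r1 → [0,0,-3,-5]
  r3 -= -3·r2 → [0,0,0,1]

L=[[1,0,0,0],[1,1,0,0],[0,2,1,0],[0,-1,-3,1]] U=[[-2,-2,3,-1],[0,-2,3,-2],[0,0,1,2],[0,0,0,1]]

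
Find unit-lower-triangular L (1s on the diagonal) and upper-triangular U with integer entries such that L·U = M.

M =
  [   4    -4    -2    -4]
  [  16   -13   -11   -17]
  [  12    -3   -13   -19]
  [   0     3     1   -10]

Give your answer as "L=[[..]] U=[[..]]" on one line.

  R1 -= 4·R0 → [0,3,-3,-1]
  R2 -= 3·R0 → [0,9,-7,-7]
  R3 -= 0·R0 → [0,3,1,-10]
  R2 -= 3·R1 → [0,0,2,-4]
  R3 -= 1·R1 → [0,0,4,-9]
  R3 -= 2·R2 → [0,0,0,-1]

L=[[1,0,0,0],[4,1,0,0],[3,3,1,0],[0,1,2,1]] U=[[4,-4,-2,-4],[0,3,-3,-1],[0,0,2,-4],[0,0,0,-1]]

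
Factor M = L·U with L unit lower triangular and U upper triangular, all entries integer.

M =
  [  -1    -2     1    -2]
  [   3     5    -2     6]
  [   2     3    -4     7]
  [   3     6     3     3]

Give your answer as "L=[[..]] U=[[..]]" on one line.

L=[[1,0,0,0],[-3,1,0,0],[-2,1,1,0],[-3,0,-2,1]] U=[[-1,-2,1,-2],[0,-1,1,0],[0,0,-3,3],[0,0,0,3]]

  row1 -= -3·row0 → [0,-1,1,0]
  row2 -= -2·row0 → [0,-1,-2,3]
  row3 -= -3·row0 → [0,0,6,-3]
  row2 -= 1·row1 → [0,0,-3,3]
  row3 -= 0·row1 → [0,0,6,-3]
  row3 -= -2·row2 → [0,0,0,3]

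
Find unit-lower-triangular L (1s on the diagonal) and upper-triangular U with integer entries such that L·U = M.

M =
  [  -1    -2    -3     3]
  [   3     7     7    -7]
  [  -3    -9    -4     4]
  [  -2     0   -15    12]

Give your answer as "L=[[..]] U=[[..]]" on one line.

L=[[1,0,0,0],[-3,1,0,0],[3,-3,1,0],[2,4,1,1]] U=[[-1,-2,-3,3],[0,1,-2,2],[0,0,-1,1],[0,0,0,-3]]

  r1 -= -3·r0 → [0,1,-2,2]
  r2 -= 3·r0 → [0,-3,5,-5]
  r3 -= 2·r0 → [0,4,-9,6]
  r2 -= -3·r1 → [0,0,-1,1]
  r3 -= 4·r1 → [0,0,-1,-2]
  r3 -= 1·r2 → [0,0,0,-3]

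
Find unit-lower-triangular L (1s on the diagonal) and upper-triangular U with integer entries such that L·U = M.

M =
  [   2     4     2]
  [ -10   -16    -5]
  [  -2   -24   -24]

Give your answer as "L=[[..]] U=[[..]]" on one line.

  r1 -= -5·r0 → [0,4,5]
  r2 -= -1·r0 → [0,-20,-22]
  r2 -= -5·r1 → [0,0,3]

L=[[1,0,0],[-5,1,0],[-1,-5,1]] U=[[2,4,2],[0,4,5],[0,0,3]]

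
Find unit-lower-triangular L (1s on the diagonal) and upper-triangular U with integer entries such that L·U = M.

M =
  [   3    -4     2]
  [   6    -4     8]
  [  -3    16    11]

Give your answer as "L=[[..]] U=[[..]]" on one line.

  R1 -= 2·R0 → [0,4,4]
  R2 -= -1·R0 → [0,12,13]
  R2 -= 3·R1 → [0,0,1]

L=[[1,0,0],[2,1,0],[-1,3,1]] U=[[3,-4,2],[0,4,4],[0,0,1]]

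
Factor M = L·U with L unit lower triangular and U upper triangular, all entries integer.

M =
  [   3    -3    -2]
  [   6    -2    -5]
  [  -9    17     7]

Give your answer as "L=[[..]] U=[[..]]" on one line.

L=[[1,0,0],[2,1,0],[-3,2,1]] U=[[3,-3,-2],[0,4,-1],[0,0,3]]

  row1 -= 2·row0 → [0,4,-1]
  row2 -= -3·row0 → [0,8,1]
  row2 -= 2·row1 → [0,0,3]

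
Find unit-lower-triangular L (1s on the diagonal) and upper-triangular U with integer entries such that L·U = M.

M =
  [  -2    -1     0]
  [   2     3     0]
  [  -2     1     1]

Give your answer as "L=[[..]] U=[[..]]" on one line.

  r1 -= -1·r0 → [0,2,0]
  r2 -= 1·r0 → [0,2,1]
  r2 -= 1·r1 → [0,0,1]

L=[[1,0,0],[-1,1,0],[1,1,1]] U=[[-2,-1,0],[0,2,0],[0,0,1]]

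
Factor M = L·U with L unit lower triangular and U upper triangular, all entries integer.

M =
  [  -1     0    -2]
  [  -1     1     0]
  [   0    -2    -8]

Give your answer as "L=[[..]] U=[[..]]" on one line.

L=[[1,0,0],[1,1,0],[0,-2,1]] U=[[-1,0,-2],[0,1,2],[0,0,-4]]

  row1 -= 1·row0 → [0,1,2]
  row2 -= 0·row0 → [0,-2,-8]
  row2 -= -2·row1 → [0,0,-4]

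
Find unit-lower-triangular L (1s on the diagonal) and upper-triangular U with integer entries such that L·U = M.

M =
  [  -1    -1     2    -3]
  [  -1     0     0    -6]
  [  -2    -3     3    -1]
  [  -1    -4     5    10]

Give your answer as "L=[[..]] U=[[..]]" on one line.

  r1 -= 1·r0 → [0,1,-2,-3]
  r2 -= 2·r0 → [0,-1,-1,5]
  r3 -= 1·r0 → [0,-3,3,13]
  r2 -= -1·r1 → [0,0,-3,2]
  r3 -= -3·r1 → [0,0,-3,4]
  r3 -= 1·r2 → [0,0,0,2]

L=[[1,0,0,0],[1,1,0,0],[2,-1,1,0],[1,-3,1,1]] U=[[-1,-1,2,-3],[0,1,-2,-3],[0,0,-3,2],[0,0,0,2]]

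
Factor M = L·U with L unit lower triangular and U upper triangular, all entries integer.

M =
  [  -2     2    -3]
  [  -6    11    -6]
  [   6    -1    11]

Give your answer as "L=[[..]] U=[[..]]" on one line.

  R1 -= 3·R0 → [0,5,3]
  R2 -= -3·R0 → [0,5,2]
  R2 -= 1·R1 → [0,0,-1]

L=[[1,0,0],[3,1,0],[-3,1,1]] U=[[-2,2,-3],[0,5,3],[0,0,-1]]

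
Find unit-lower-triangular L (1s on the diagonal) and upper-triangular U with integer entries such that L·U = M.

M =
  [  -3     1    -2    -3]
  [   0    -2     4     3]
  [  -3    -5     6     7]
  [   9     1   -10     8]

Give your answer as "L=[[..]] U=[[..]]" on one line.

  r1 -= 0·r0 → [0,-2,4,3]
  r2 -= 1·r0 → [0,-6,8,10]
  r3 -= -3·r0 → [0,4,-16,-1]
  r2 -= 3·r1 → [0,0,-4,1]
  r3 -= -2·r1 → [0,0,-8,5]
  r3 -= 2·r2 → [0,0,0,3]

L=[[1,0,0,0],[0,1,0,0],[1,3,1,0],[-3,-2,2,1]] U=[[-3,1,-2,-3],[0,-2,4,3],[0,0,-4,1],[0,0,0,3]]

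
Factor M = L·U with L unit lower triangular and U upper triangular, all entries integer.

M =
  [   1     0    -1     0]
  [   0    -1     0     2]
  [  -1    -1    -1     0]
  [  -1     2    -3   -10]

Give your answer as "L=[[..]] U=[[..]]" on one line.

  R1 -= 0·R0 → [0,-1,0,2]
  R2 -= -1·R0 → [0,-1,-2,0]
  R3 -= -1·R0 → [0,2,-4,-10]
  R2 -= 1·R1 → [0,0,-2,-2]
  R3 -= -2·R1 → [0,0,-4,-6]
  R3 -= 2·R2 → [0,0,0,-2]

L=[[1,0,0,0],[0,1,0,0],[-1,1,1,0],[-1,-2,2,1]] U=[[1,0,-1,0],[0,-1,0,2],[0,0,-2,-2],[0,0,0,-2]]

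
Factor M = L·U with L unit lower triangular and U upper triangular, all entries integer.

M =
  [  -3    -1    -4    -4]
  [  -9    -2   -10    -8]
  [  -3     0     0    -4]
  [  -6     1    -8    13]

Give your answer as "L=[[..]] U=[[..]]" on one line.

L=[[1,0,0,0],[3,1,0,0],[1,1,1,0],[2,3,-3,1]] U=[[-3,-1,-4,-4],[0,1,2,4],[0,0,2,-4],[0,0,0,-3]]

  row1 -= 3·row0 → [0,1,2,4]
  row2 -= 1·row0 → [0,1,4,0]
  row3 -= 2·row0 → [0,3,0,21]
  row2 -= 1·row1 → [0,0,2,-4]
  row3 -= 3·row1 → [0,0,-6,9]
  row3 -= -3·row2 → [0,0,0,-3]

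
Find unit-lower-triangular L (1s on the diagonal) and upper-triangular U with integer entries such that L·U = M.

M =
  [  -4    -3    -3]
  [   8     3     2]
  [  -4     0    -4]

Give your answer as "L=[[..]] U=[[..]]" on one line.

L=[[1,0,0],[-2,1,0],[1,-1,1]] U=[[-4,-3,-3],[0,-3,-4],[0,0,-5]]

  R1 -= -2·R0 → [0,-3,-4]
  R2 -= 1·R0 → [0,3,-1]
  R2 -= -1·R1 → [0,0,-5]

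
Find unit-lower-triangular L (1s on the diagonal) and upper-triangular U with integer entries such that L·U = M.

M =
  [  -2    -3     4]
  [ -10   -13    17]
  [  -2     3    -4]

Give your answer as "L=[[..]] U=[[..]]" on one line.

L=[[1,0,0],[5,1,0],[1,3,1]] U=[[-2,-3,4],[0,2,-3],[0,0,1]]

  r1 -= 5·r0 → [0,2,-3]
  r2 -= 1·r0 → [0,6,-8]
  r2 -= 3·r1 → [0,0,1]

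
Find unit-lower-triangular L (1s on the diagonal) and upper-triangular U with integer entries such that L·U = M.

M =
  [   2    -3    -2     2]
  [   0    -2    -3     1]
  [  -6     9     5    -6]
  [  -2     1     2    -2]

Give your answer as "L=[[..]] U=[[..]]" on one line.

  R1 -= 0·R0 → [0,-2,-3,1]
  R2 -= -3·R0 → [0,0,-1,0]
  R3 -= -1·R0 → [0,-2,0,0]
  R2 -= 0·R1 → [0,0,-1,0]
  R3 -= 1·R1 → [0,0,3,-1]
  R3 -= -3·R2 → [0,0,0,-1]

L=[[1,0,0,0],[0,1,0,0],[-3,0,1,0],[-1,1,-3,1]] U=[[2,-3,-2,2],[0,-2,-3,1],[0,0,-1,0],[0,0,0,-1]]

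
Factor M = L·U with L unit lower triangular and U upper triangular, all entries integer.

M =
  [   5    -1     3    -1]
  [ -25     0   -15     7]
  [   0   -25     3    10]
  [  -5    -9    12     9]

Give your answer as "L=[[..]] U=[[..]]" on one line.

L=[[1,0,0,0],[-5,1,0,0],[0,5,1,0],[-1,2,5,1]] U=[[5,-1,3,-1],[0,-5,0,2],[0,0,3,0],[0,0,0,4]]

  row1 -= -5·row0 → [0,-5,0,2]
  row2 -= 0·row0 → [0,-25,3,10]
  row3 -= -1·row0 → [0,-10,15,8]
  row2 -= 5·row1 → [0,0,3,0]
  row3 -= 2·row1 → [0,0,15,4]
  row3 -= 5·row2 → [0,0,0,4]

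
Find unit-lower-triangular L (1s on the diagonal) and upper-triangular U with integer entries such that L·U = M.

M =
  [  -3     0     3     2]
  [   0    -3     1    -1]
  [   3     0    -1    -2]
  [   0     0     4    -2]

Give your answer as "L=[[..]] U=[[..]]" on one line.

L=[[1,0,0,0],[0,1,0,0],[-1,0,1,0],[0,0,2,1]] U=[[-3,0,3,2],[0,-3,1,-1],[0,0,2,0],[0,0,0,-2]]

  r1 -= 0·r0 → [0,-3,1,-1]
  r2 -= -1·r0 → [0,0,2,0]
  r3 -= 0·r0 → [0,0,4,-2]
  r2 -= 0·r1 → [0,0,2,0]
  r3 -= 0·r1 → [0,0,4,-2]
  r3 -= 2·r2 → [0,0,0,-2]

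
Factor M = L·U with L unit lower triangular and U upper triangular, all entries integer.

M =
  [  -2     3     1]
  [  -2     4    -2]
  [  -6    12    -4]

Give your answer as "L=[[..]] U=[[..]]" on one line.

  r1 -= 1·r0 → [0,1,-3]
  r2 -= 3·r0 → [0,3,-7]
  r2 -= 3·r1 → [0,0,2]

L=[[1,0,0],[1,1,0],[3,3,1]] U=[[-2,3,1],[0,1,-3],[0,0,2]]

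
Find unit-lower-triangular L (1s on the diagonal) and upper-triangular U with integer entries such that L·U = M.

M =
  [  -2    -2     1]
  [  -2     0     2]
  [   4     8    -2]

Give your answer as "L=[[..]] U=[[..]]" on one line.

  r1 -= 1·r0 → [0,2,1]
  r2 -= -2·r0 → [0,4,0]
  r2 -= 2·r1 → [0,0,-2]

L=[[1,0,0],[1,1,0],[-2,2,1]] U=[[-2,-2,1],[0,2,1],[0,0,-2]]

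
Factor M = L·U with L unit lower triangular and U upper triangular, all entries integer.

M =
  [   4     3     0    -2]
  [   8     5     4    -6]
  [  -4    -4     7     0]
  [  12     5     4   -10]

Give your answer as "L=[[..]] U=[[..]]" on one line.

L=[[1,0,0,0],[2,1,0,0],[-1,1,1,0],[3,4,-4,1]] U=[[4,3,0,-2],[0,-1,4,-2],[0,0,3,0],[0,0,0,4]]

  R1 -= 2·R0 → [0,-1,4,-2]
  R2 -= -1·R0 → [0,-1,7,-2]
  R3 -= 3·R0 → [0,-4,4,-4]
  R2 -= 1·R1 → [0,0,3,0]
  R3 -= 4·R1 → [0,0,-12,4]
  R3 -= -4·R2 → [0,0,0,4]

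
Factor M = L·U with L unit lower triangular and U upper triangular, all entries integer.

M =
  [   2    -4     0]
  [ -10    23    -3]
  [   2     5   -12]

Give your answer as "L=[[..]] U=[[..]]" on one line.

L=[[1,0,0],[-5,1,0],[1,3,1]] U=[[2,-4,0],[0,3,-3],[0,0,-3]]

  R1 -= -5·R0 → [0,3,-3]
  R2 -= 1·R0 → [0,9,-12]
  R2 -= 3·R1 → [0,0,-3]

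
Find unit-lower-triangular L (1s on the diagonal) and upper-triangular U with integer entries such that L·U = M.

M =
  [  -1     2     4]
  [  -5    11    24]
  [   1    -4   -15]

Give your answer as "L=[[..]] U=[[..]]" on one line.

L=[[1,0,0],[5,1,0],[-1,-2,1]] U=[[-1,2,4],[0,1,4],[0,0,-3]]

  R1 -= 5·R0 → [0,1,4]
  R2 -= -1·R0 → [0,-2,-11]
  R2 -= -2·R1 → [0,0,-3]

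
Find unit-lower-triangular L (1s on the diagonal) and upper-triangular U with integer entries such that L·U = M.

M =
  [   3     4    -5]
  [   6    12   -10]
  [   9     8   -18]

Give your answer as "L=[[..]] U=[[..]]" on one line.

L=[[1,0,0],[2,1,0],[3,-1,1]] U=[[3,4,-5],[0,4,0],[0,0,-3]]

  R1 -= 2·R0 → [0,4,0]
  R2 -= 3·R0 → [0,-4,-3]
  R2 -= -1·R1 → [0,0,-3]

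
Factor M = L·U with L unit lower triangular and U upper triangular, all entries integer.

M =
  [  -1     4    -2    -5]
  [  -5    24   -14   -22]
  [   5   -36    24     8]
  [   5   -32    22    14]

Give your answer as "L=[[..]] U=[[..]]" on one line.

  R1 -= 5·R0 → [0,4,-4,3]
  R2 -= -5·R0 → [0,-16,14,-17]
  R3 -= -5·R0 → [0,-12,12,-11]
  R2 -= -4·R1 → [0,0,-2,-5]
  R3 -= -3·R1 → [0,0,0,-2]
  R3 -= 0·R2 → [0,0,0,-2]

L=[[1,0,0,0],[5,1,0,0],[-5,-4,1,0],[-5,-3,0,1]] U=[[-1,4,-2,-5],[0,4,-4,3],[0,0,-2,-5],[0,0,0,-2]]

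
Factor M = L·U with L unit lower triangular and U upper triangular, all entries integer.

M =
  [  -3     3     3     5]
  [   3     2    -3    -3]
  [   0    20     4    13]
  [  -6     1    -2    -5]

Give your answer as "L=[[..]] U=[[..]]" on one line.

L=[[1,0,0,0],[-1,1,0,0],[0,4,1,0],[2,-1,-2,1]] U=[[-3,3,3,5],[0,5,0,2],[0,0,4,5],[0,0,0,-3]]

  r1 -= -1·r0 → [0,5,0,2]
  r2 -= 0·r0 → [0,20,4,13]
  r3 -= 2·r0 → [0,-5,-8,-15]
  r2 -= 4·r1 → [0,0,4,5]
  r3 -= -1·r1 → [0,0,-8,-13]
  r3 -= -2·r2 → [0,0,0,-3]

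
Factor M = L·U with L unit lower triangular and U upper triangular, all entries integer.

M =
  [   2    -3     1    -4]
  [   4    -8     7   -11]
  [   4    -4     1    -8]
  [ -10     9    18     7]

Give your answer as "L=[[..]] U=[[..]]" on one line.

L=[[1,0,0,0],[2,1,0,0],[2,-1,1,0],[-5,3,2,1]] U=[[2,-3,1,-4],[0,-2,5,-3],[0,0,4,-3],[0,0,0,2]]

  R1 -= 2·R0 → [0,-2,5,-3]
  R2 -= 2·R0 → [0,2,-1,0]
  R3 -= -5·R0 → [0,-6,23,-13]
  R2 -= -1·R1 → [0,0,4,-3]
  R3 -= 3·R1 → [0,0,8,-4]
  R3 -= 2·R2 → [0,0,0,2]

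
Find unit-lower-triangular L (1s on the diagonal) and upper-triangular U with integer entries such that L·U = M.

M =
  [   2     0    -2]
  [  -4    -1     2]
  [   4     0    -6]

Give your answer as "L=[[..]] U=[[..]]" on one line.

L=[[1,0,0],[-2,1,0],[2,0,1]] U=[[2,0,-2],[0,-1,-2],[0,0,-2]]

  row1 -= -2·row0 → [0,-1,-2]
  row2 -= 2·row0 → [0,0,-2]
  row2 -= 0·row1 → [0,0,-2]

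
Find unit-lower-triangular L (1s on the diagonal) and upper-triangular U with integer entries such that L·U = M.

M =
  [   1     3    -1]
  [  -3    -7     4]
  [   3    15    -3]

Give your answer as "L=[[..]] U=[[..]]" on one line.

L=[[1,0,0],[-3,1,0],[3,3,1]] U=[[1,3,-1],[0,2,1],[0,0,-3]]

  row1 -= -3·row0 → [0,2,1]
  row2 -= 3·row0 → [0,6,0]
  row2 -= 3·row1 → [0,0,-3]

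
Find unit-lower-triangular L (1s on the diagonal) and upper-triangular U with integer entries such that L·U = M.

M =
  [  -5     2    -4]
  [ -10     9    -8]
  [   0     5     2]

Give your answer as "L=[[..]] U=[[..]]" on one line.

L=[[1,0,0],[2,1,0],[0,1,1]] U=[[-5,2,-4],[0,5,0],[0,0,2]]

  row1 -= 2·row0 → [0,5,0]
  row2 -= 0·row0 → [0,5,2]
  row2 -= 1·row1 → [0,0,2]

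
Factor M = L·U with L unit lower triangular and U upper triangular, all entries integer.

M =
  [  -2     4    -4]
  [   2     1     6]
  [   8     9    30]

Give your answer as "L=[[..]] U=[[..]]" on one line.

L=[[1,0,0],[-1,1,0],[-4,5,1]] U=[[-2,4,-4],[0,5,2],[0,0,4]]

  R1 -= -1·R0 → [0,5,2]
  R2 -= -4·R0 → [0,25,14]
  R2 -= 5·R1 → [0,0,4]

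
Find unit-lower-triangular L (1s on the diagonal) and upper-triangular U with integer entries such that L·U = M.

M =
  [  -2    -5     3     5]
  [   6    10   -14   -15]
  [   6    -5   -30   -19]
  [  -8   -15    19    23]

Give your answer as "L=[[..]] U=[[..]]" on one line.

  r1 -= -3·r0 → [0,-5,-5,0]
  r2 -= -3·r0 → [0,-20,-21,-4]
  r3 -= 4·r0 → [0,5,7,3]
  r2 -= 4·r1 → [0,0,-1,-4]
  r3 -= -1·r1 → [0,0,2,3]
  r3 -= -2·r2 → [0,0,0,-5]

L=[[1,0,0,0],[-3,1,0,0],[-3,4,1,0],[4,-1,-2,1]] U=[[-2,-5,3,5],[0,-5,-5,0],[0,0,-1,-4],[0,0,0,-5]]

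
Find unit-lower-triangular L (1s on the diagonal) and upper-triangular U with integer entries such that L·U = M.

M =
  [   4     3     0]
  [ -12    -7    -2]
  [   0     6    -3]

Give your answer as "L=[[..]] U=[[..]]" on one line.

L=[[1,0,0],[-3,1,0],[0,3,1]] U=[[4,3,0],[0,2,-2],[0,0,3]]

  row1 -= -3·row0 → [0,2,-2]
  row2 -= 0·row0 → [0,6,-3]
  row2 -= 3·row1 → [0,0,3]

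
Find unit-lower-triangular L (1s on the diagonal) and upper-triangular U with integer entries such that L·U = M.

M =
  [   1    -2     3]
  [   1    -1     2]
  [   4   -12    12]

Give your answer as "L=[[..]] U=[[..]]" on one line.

L=[[1,0,0],[1,1,0],[4,-4,1]] U=[[1,-2,3],[0,1,-1],[0,0,-4]]

  row1 -= 1·row0 → [0,1,-1]
  row2 -= 4·row0 → [0,-4,0]
  row2 -= -4·row1 → [0,0,-4]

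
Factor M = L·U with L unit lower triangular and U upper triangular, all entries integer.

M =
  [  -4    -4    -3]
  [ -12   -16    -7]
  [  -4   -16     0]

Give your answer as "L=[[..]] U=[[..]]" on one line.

L=[[1,0,0],[3,1,0],[1,3,1]] U=[[-4,-4,-3],[0,-4,2],[0,0,-3]]

  r1 -= 3·r0 → [0,-4,2]
  r2 -= 1·r0 → [0,-12,3]
  r2 -= 3·r1 → [0,0,-3]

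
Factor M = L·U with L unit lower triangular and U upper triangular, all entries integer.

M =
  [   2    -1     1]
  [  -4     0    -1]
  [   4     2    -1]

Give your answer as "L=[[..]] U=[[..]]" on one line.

  R1 -= -2·R0 → [0,-2,1]
  R2 -= 2·R0 → [0,4,-3]
  R2 -= -2·R1 → [0,0,-1]

L=[[1,0,0],[-2,1,0],[2,-2,1]] U=[[2,-1,1],[0,-2,1],[0,0,-1]]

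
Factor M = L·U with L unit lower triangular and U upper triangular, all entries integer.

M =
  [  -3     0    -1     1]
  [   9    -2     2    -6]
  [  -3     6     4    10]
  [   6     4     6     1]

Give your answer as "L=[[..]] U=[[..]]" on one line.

L=[[1,0,0,0],[-3,1,0,0],[1,-3,1,0],[-2,-2,1,1]] U=[[-3,0,-1,1],[0,-2,-1,-3],[0,0,2,0],[0,0,0,-3]]

  r1 -= -3·r0 → [0,-2,-1,-3]
  r2 -= 1·r0 → [0,6,5,9]
  r3 -= -2·r0 → [0,4,4,3]
  r2 -= -3·r1 → [0,0,2,0]
  r3 -= -2·r1 → [0,0,2,-3]
  r3 -= 1·r2 → [0,0,0,-3]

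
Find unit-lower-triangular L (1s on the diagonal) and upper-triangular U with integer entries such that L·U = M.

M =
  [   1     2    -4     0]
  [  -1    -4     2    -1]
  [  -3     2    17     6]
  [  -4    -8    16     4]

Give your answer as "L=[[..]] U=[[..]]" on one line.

L=[[1,0,0,0],[-1,1,0,0],[-3,-4,1,0],[-4,0,0,1]] U=[[1,2,-4,0],[0,-2,-2,-1],[0,0,-3,2],[0,0,0,4]]

  R1 -= -1·R0 → [0,-2,-2,-1]
  R2 -= -3·R0 → [0,8,5,6]
  R3 -= -4·R0 → [0,0,0,4]
  R2 -= -4·R1 → [0,0,-3,2]
  R3 -= 0·R1 → [0,0,0,4]
  R3 -= 0·R2 → [0,0,0,4]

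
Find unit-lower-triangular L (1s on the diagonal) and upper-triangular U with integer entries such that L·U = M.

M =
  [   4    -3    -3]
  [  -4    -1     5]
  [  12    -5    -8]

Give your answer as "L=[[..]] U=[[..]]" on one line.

L=[[1,0,0],[-1,1,0],[3,-1,1]] U=[[4,-3,-3],[0,-4,2],[0,0,3]]

  r1 -= -1·r0 → [0,-4,2]
  r2 -= 3·r0 → [0,4,1]
  r2 -= -1·r1 → [0,0,3]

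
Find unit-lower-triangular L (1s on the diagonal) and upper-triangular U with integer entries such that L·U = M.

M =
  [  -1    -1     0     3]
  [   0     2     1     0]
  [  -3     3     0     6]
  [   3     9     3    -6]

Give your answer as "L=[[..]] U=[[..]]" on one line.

L=[[1,0,0,0],[0,1,0,0],[3,3,1,0],[-3,3,0,1]] U=[[-1,-1,0,3],[0,2,1,0],[0,0,-3,-3],[0,0,0,3]]

  row1 -= 0·row0 → [0,2,1,0]
  row2 -= 3·row0 → [0,6,0,-3]
  row3 -= -3·row0 → [0,6,3,3]
  row2 -= 3·row1 → [0,0,-3,-3]
  row3 -= 3·row1 → [0,0,0,3]
  row3 -= 0·row2 → [0,0,0,3]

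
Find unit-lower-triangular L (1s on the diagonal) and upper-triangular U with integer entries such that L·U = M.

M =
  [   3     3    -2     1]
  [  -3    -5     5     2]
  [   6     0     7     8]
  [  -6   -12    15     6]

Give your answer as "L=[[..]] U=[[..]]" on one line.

L=[[1,0,0,0],[-1,1,0,0],[2,3,1,0],[-2,3,1,1]] U=[[3,3,-2,1],[0,-2,3,3],[0,0,2,-3],[0,0,0,2]]

  row1 -= -1·row0 → [0,-2,3,3]
  row2 -= 2·row0 → [0,-6,11,6]
  row3 -= -2·row0 → [0,-6,11,8]
  row2 -= 3·row1 → [0,0,2,-3]
  row3 -= 3·row1 → [0,0,2,-1]
  row3 -= 1·row2 → [0,0,0,2]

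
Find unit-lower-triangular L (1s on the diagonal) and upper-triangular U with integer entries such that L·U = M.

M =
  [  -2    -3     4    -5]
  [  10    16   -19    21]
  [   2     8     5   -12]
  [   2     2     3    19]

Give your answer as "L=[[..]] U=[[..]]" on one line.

  row1 -= -5·row0 → [0,1,1,-4]
  row2 -= -1·row0 → [0,5,9,-17]
  row3 -= -1·row0 → [0,-1,7,14]
  row2 -= 5·row1 → [0,0,4,3]
  row3 -= -1·row1 → [0,0,8,10]
  row3 -= 2·row2 → [0,0,0,4]

L=[[1,0,0,0],[-5,1,0,0],[-1,5,1,0],[-1,-1,2,1]] U=[[-2,-3,4,-5],[0,1,1,-4],[0,0,4,3],[0,0,0,4]]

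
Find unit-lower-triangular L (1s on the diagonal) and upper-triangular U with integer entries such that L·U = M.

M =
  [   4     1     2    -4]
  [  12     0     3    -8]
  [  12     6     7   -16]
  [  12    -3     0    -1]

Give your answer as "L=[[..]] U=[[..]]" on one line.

  r1 -= 3·r0 → [0,-3,-3,4]
  r2 -= 3·r0 → [0,3,1,-4]
  r3 -= 3·r0 → [0,-6,-6,11]
  r2 -= -1·r1 → [0,0,-2,0]
  r3 -= 2·r1 → [0,0,0,3]
  r3 -= 0·r2 → [0,0,0,3]

L=[[1,0,0,0],[3,1,0,0],[3,-1,1,0],[3,2,0,1]] U=[[4,1,2,-4],[0,-3,-3,4],[0,0,-2,0],[0,0,0,3]]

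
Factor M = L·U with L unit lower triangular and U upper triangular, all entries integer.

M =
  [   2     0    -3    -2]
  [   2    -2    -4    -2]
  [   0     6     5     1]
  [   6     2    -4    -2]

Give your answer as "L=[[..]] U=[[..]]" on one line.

L=[[1,0,0,0],[1,1,0,0],[0,-3,1,0],[3,-1,2,1]] U=[[2,0,-3,-2],[0,-2,-1,0],[0,0,2,1],[0,0,0,2]]

  r1 -= 1·r0 → [0,-2,-1,0]
  r2 -= 0·r0 → [0,6,5,1]
  r3 -= 3·r0 → [0,2,5,4]
  r2 -= -3·r1 → [0,0,2,1]
  r3 -= -1·r1 → [0,0,4,4]
  r3 -= 2·r2 → [0,0,0,2]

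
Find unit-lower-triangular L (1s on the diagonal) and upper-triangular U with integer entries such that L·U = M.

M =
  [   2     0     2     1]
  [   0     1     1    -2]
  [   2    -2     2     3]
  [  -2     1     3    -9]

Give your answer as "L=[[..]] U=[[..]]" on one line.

  row1 -= 0·row0 → [0,1,1,-2]
  row2 -= 1·row0 → [0,-2,0,2]
  row3 -= -1·row0 → [0,1,5,-8]
  row2 -= -2·row1 → [0,0,2,-2]
  row3 -= 1·row1 → [0,0,4,-6]
  row3 -= 2·row2 → [0,0,0,-2]

L=[[1,0,0,0],[0,1,0,0],[1,-2,1,0],[-1,1,2,1]] U=[[2,0,2,1],[0,1,1,-2],[0,0,2,-2],[0,0,0,-2]]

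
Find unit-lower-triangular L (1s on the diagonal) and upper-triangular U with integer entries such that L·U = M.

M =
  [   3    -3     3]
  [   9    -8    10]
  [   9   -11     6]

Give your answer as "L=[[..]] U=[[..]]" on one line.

L=[[1,0,0],[3,1,0],[3,-2,1]] U=[[3,-3,3],[0,1,1],[0,0,-1]]

  R1 -= 3·R0 → [0,1,1]
  R2 -= 3·R0 → [0,-2,-3]
  R2 -= -2·R1 → [0,0,-1]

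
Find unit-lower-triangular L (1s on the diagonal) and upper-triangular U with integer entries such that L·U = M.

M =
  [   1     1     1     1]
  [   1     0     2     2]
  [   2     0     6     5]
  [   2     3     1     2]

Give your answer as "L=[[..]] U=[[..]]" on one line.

L=[[1,0,0,0],[1,1,0,0],[2,2,1,0],[2,-1,0,1]] U=[[1,1,1,1],[0,-1,1,1],[0,0,2,1],[0,0,0,1]]

  R1 -= 1·R0 → [0,-1,1,1]
  R2 -= 2·R0 → [0,-2,4,3]
  R3 -= 2·R0 → [0,1,-1,0]
  R2 -= 2·R1 → [0,0,2,1]
  R3 -= -1·R1 → [0,0,0,1]
  R3 -= 0·R2 → [0,0,0,1]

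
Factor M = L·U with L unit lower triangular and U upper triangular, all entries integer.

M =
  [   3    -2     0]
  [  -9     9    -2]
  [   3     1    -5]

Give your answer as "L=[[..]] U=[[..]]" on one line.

  r1 -= -3·r0 → [0,3,-2]
  r2 -= 1·r0 → [0,3,-5]
  r2 -= 1·r1 → [0,0,-3]

L=[[1,0,0],[-3,1,0],[1,1,1]] U=[[3,-2,0],[0,3,-2],[0,0,-3]]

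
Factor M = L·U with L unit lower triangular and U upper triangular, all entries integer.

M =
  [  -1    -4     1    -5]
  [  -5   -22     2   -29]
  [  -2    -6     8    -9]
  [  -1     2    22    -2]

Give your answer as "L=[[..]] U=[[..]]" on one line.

  R1 -= 5·R0 → [0,-2,-3,-4]
  R2 -= 2·R0 → [0,2,6,1]
  R3 -= 1·R0 → [0,6,21,3]
  R2 -= -1·R1 → [0,0,3,-3]
  R3 -= -3·R1 → [0,0,12,-9]
  R3 -= 4·R2 → [0,0,0,3]

L=[[1,0,0,0],[5,1,0,0],[2,-1,1,0],[1,-3,4,1]] U=[[-1,-4,1,-5],[0,-2,-3,-4],[0,0,3,-3],[0,0,0,3]]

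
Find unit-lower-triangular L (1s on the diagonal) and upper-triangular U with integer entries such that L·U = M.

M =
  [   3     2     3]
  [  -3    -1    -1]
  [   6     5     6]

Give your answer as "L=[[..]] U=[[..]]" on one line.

L=[[1,0,0],[-1,1,0],[2,1,1]] U=[[3,2,3],[0,1,2],[0,0,-2]]

  R1 -= -1·R0 → [0,1,2]
  R2 -= 2·R0 → [0,1,0]
  R2 -= 1·R1 → [0,0,-2]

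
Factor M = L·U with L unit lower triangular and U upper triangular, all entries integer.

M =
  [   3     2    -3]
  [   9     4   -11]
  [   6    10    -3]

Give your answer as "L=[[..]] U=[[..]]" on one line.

  r1 -= 3·r0 → [0,-2,-2]
  r2 -= 2·r0 → [0,6,3]
  r2 -= -3·r1 → [0,0,-3]

L=[[1,0,0],[3,1,0],[2,-3,1]] U=[[3,2,-3],[0,-2,-2],[0,0,-3]]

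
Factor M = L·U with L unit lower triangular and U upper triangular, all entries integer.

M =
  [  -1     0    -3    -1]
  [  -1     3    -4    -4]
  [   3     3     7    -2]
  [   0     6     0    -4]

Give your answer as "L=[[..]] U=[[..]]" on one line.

L=[[1,0,0,0],[1,1,0,0],[-3,1,1,0],[0,2,-2,1]] U=[[-1,0,-3,-1],[0,3,-1,-3],[0,0,-1,-2],[0,0,0,-2]]

  row1 -= 1·row0 → [0,3,-1,-3]
  row2 -= -3·row0 → [0,3,-2,-5]
  row3 -= 0·row0 → [0,6,0,-4]
  row2 -= 1·row1 → [0,0,-1,-2]
  row3 -= 2·row1 → [0,0,2,2]
  row3 -= -2·row2 → [0,0,0,-2]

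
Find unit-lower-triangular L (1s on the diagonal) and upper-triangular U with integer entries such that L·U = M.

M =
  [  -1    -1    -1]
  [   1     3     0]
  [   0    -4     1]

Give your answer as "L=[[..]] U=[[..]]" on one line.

L=[[1,0,0],[-1,1,0],[0,-2,1]] U=[[-1,-1,-1],[0,2,-1],[0,0,-1]]

  R1 -= -1·R0 → [0,2,-1]
  R2 -= 0·R0 → [0,-4,1]
  R2 -= -2·R1 → [0,0,-1]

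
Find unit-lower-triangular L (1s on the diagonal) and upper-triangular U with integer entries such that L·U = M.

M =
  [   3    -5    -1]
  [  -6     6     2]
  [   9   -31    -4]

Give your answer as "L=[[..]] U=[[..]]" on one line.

L=[[1,0,0],[-2,1,0],[3,4,1]] U=[[3,-5,-1],[0,-4,0],[0,0,-1]]

  row1 -= -2·row0 → [0,-4,0]
  row2 -= 3·row0 → [0,-16,-1]
  row2 -= 4·row1 → [0,0,-1]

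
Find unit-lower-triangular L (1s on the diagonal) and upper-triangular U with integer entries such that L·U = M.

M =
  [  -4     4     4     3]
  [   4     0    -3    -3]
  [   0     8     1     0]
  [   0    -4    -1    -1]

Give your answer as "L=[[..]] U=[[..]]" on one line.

L=[[1,0,0,0],[-1,1,0,0],[0,2,1,0],[0,-1,0,1]] U=[[-4,4,4,3],[0,4,1,0],[0,0,-1,0],[0,0,0,-1]]

  R1 -= -1·R0 → [0,4,1,0]
  R2 -= 0·R0 → [0,8,1,0]
  R3 -= 0·R0 → [0,-4,-1,-1]
  R2 -= 2·R1 → [0,0,-1,0]
  R3 -= -1·R1 → [0,0,0,-1]
  R3 -= 0·R2 → [0,0,0,-1]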